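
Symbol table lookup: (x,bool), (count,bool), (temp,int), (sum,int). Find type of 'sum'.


Lookup 'sum' → type int


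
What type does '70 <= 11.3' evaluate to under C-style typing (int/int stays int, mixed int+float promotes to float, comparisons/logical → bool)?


Operand types: int <= float
Rule: comparison yields bool
Result type: bool


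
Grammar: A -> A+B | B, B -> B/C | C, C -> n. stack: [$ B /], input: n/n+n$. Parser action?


no handle; shift 'n'
Action: shift


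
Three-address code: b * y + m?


Break into single-operator statements:
t1 = b * y
t2 = t1 + m


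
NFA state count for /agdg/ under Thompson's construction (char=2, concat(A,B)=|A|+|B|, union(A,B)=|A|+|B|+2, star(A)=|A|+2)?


Syntax tree has 4 char leaf(s), 0 union(s), 0 star(s)
chars contribute 4×2 = 8; each union adds +2; each star adds +2
Total: 8 + 0 + 0 = 8 states


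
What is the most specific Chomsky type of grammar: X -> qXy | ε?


Single nonterminal LHS, but q^n y^n is not regular
Classification: Type 2 (Context-Free)


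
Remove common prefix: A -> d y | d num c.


Common prefix: 'd'
Factored: A -> d A', A' -> y | num c


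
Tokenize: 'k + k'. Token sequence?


Scan left to right, longest-match per lexeme
Tokens: ID(k), OP(+), ID(k)


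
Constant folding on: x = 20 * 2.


20 * 2 = 40 at compile time
Optimized: x = 40


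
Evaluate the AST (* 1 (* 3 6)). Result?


Evaluate inner: (* 3 6) = 18
Evaluate root: (* 1 18) = 18
Result: 18


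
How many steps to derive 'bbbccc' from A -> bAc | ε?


Derivation: A => bAc => bbAcc => bbbAccc => bbbccc
Steps: 4


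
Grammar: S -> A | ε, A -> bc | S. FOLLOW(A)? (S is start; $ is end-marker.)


$ ∈ FOLLOW(S). For each A -> αBβ: add FIRST(β)\{ε} to FOLLOW(B); if β nullable, add FOLLOW(A).
FOLLOW(A) = {$}


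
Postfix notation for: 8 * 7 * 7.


Left to right (same or higher precedence on left)
Postfix: 8 7 * 7 *


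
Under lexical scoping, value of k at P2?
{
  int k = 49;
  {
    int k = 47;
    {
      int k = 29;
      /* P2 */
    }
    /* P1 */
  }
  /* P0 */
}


k declared in the same block as P2
k = 29


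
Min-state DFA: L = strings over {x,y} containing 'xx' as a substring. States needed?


KMP-style automaton: 2 progress states + 1 absorbing accept = 3
Minimal DFA: 3 states


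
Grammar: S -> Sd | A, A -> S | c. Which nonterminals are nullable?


A nonterminal is nullable iff some alternative derives ε (directly, or every symbol in it is nullable)
Nullable: {}


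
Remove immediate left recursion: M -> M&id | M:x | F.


Left-recursive alternatives: M&id, M:x; non-recursive: F
Introduce M': M -> FM', M' -> &idM' | :xM' | ε


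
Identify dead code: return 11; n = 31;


statement follows a return and is unreachable
Dead: 'n = 31'


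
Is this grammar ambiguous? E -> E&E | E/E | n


'n&n/n' has two parse trees (no precedence encoded between & and /)
Ambiguous


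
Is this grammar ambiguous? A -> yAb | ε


balanced y^n…b^n: each string has a unique parse
Unambiguous


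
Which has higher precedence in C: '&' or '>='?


'>=' is relational (level 7); '&' is bitwise AND (level 5)
Higher level binds tighter
'>=' has higher precedence than '&'


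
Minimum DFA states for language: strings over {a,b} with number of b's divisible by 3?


Track (count of b) mod 3: states 0..2, accept at 0
Minimal DFA: 3 states


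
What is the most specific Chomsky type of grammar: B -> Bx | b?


Left-linear: every RHS is a terminal or one nonterminal followed by a terminal
Classification: Type 3 (Regular)


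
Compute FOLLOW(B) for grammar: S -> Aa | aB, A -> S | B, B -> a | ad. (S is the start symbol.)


$ ∈ FOLLOW(S). For each A -> αBβ: add FIRST(β)\{ε} to FOLLOW(B); if β nullable, add FOLLOW(A).
FOLLOW(B) = {$, a}


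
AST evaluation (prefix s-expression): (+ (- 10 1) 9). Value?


Evaluate inner: (- 10 1) = 9
Evaluate root: (+ 9 9) = 18
Result: 18


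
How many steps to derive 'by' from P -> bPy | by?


Derivation: P => by
Steps: 1


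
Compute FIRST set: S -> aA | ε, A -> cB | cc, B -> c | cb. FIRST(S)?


Per alternative of S: FIRST(aA) = {a}; FIRST(ε) = {ε}
FIRST(S) = {a, ε}


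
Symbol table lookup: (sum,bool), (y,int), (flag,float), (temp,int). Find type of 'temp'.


Lookup 'temp' → type int


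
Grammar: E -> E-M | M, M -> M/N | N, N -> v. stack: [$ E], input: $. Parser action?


start symbol E on stack, input exhausted
Action: accept


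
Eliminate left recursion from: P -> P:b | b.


Left-recursive alternatives: P:b; non-recursive: b
Introduce P': P -> bP', P' -> :bP' | ε


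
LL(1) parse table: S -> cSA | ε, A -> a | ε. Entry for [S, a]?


For [S, a]: ε is nullable and 'a' ∈ FOLLOW(S)
Entry: S -> ε


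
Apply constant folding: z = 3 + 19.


3 + 19 = 22 at compile time
Optimized: z = 22


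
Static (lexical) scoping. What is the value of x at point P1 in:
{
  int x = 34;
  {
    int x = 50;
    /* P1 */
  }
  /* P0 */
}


x declared in the same block as P1
x = 50


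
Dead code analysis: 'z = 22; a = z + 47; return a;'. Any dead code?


z is read by a's definition; a is returned
No dead code


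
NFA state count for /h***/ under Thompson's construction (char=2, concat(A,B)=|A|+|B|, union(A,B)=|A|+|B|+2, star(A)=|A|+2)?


Syntax tree has 1 char leaf(s), 0 union(s), 3 star(s)
chars contribute 1×2 = 2; each union adds +2; each star adds +2
Total: 2 + 0 + 6 = 8 states


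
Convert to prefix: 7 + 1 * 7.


'*' binds tighter: tree is (+ 7 (* 1 7))
Prefix: + 7 * 1 7


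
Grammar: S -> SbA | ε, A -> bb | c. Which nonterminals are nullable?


A nonterminal is nullable iff some alternative derives ε (directly, or every symbol in it is nullable)
Nullable: {S}


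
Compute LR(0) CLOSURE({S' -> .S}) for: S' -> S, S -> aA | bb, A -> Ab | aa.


Start: S' -> .S
For each item with dot before a nonterminal B, add B -> .γ for every B-production
Closure: [S' -> .S, S -> .aA, S -> .bb]


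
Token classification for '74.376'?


Pattern: digits with a decimal point
Type: FLOAT_LITERAL


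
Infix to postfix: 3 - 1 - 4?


Left to right (same or higher precedence on left)
Postfix: 3 1 - 4 -


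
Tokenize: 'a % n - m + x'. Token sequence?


Scan left to right, longest-match per lexeme
Tokens: ID(a), OP(%), ID(n), OP(-), ID(m), OP(+), ID(x)


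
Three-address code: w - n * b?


Break into single-operator statements:
t1 = n * b
t2 = w - t1


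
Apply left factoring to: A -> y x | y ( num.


Common prefix: 'y'
Factored: A -> y A', A' -> x | ( num


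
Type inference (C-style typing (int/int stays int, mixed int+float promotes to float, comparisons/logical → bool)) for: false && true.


Operand types: bool && bool
Rule: logical operators take bool operands and yield bool
Result type: bool


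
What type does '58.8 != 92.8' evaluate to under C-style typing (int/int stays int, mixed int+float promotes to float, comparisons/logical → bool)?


Operand types: float != float
Rule: comparison yields bool
Result type: bool


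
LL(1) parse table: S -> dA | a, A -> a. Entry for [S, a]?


For [S, a]: 'a' ∈ FIRST(a)
Entry: S -> a


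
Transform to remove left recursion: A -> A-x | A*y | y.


Left-recursive alternatives: A-x, A*y; non-recursive: y
Introduce A': A -> yA', A' -> -xA' | *yA' | ε


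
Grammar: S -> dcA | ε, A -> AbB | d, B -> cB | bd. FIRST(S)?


Per alternative of S: FIRST(dcA) = {d}; FIRST(ε) = {ε}
FIRST(S) = {d, ε}


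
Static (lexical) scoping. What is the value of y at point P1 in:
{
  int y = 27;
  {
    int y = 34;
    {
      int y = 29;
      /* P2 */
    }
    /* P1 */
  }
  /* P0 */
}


y declared in the same block as P1
y = 34


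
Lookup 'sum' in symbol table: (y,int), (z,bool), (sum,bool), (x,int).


Lookup 'sum' → type bool


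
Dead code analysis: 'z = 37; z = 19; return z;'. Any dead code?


first assignment to z is overwritten before any read
Dead: 'z = 37'


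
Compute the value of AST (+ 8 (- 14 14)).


Evaluate inner: (- 14 14) = 0
Evaluate root: (+ 8 0) = 8
Result: 8


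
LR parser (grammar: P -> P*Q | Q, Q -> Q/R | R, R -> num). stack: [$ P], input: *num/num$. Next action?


shift '*' to continue P -> P*Q
Action: shift


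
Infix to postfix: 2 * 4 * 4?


Left to right (same or higher precedence on left)
Postfix: 2 4 * 4 *


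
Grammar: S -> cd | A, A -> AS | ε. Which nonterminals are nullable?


A nonterminal is nullable iff some alternative derives ε (directly, or every symbol in it is nullable)
Nullable: {A, S}


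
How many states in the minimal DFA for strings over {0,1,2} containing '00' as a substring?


KMP-style automaton: 2 progress states + 1 absorbing accept = 3
Minimal DFA: 3 states


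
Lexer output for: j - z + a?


Scan left to right, longest-match per lexeme
Tokens: ID(j), OP(-), ID(z), OP(+), ID(a)


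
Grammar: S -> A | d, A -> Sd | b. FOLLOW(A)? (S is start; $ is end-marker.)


$ ∈ FOLLOW(S). For each A -> αBβ: add FIRST(β)\{ε} to FOLLOW(B); if β nullable, add FOLLOW(A).
FOLLOW(A) = {$, d}


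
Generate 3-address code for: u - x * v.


Break into single-operator statements:
t1 = x * v
t2 = u - t1


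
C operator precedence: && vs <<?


'<<' is shift (level 8); '&&' is logical AND (level 2)
Higher level binds tighter
'<<' has higher precedence than '&&'


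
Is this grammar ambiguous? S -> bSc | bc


balanced b^n…c^n: each string has a unique parse
Unambiguous


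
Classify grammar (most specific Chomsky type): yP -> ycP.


LHS has context (more than one symbol) and |LHS| ≤ |RHS|
Classification: Type 1 (Context-Sensitive)


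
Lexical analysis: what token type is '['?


Pattern: delimiter/punctuation
Type: PUNCTUATION


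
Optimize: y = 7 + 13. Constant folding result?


7 + 13 = 20 at compile time
Optimized: y = 20


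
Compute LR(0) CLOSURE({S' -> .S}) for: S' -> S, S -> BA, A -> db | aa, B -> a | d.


Start: S' -> .S
For each item with dot before a nonterminal B, add B -> .γ for every B-production
Closure: [S' -> .S, S -> .BA, B -> .a, B -> .d]


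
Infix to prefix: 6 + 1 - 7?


left-to-right (same/higher precedence on left): tree is (- (+ 6 1) 7)
Prefix: - + 6 1 7


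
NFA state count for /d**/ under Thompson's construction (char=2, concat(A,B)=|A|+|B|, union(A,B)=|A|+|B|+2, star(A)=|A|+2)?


Syntax tree has 1 char leaf(s), 0 union(s), 2 star(s)
chars contribute 1×2 = 2; each union adds +2; each star adds +2
Total: 2 + 0 + 4 = 6 states


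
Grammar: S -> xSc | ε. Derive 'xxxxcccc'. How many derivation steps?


Derivation: S => xSc => xxScc => xxxSccc => xxxxScccc => xxxxcccc
Steps: 5


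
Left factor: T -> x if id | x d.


Common prefix: 'x'
Factored: T -> x T', T' -> if id | d


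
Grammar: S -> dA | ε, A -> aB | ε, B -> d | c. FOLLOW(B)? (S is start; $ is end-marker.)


$ ∈ FOLLOW(S). For each A -> αBβ: add FIRST(β)\{ε} to FOLLOW(B); if β nullable, add FOLLOW(A).
FOLLOW(B) = {$}


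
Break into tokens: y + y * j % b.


Scan left to right, longest-match per lexeme
Tokens: ID(y), OP(+), ID(y), OP(*), ID(j), OP(%), ID(b)


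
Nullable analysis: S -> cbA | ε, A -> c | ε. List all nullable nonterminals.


A nonterminal is nullable iff some alternative derives ε (directly, or every symbol in it is nullable)
Nullable: {A, S}


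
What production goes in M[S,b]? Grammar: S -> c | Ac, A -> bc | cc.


For [S, b]: 'b' ∈ FIRST(Ac)
Entry: S -> Ac


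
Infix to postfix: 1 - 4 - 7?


Left to right (same or higher precedence on left)
Postfix: 1 4 - 7 -


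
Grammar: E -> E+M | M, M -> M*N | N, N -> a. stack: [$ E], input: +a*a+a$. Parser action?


shift '+' to continue E -> E+M
Action: shift


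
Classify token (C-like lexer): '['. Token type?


Pattern: delimiter/punctuation
Type: PUNCTUATION


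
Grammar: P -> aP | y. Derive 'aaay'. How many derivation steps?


Derivation: P => aP => aaP => aaaP => aaay
Steps: 4


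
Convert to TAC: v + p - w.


Break into single-operator statements:
t1 = v + p
t2 = t1 - w


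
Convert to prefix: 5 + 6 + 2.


left-to-right (same/higher precedence on left): tree is (+ (+ 5 6) 2)
Prefix: + + 5 6 2


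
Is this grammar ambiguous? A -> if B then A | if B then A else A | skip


dangling else: 'if B then if B then skip else skip' parses two ways
Ambiguous


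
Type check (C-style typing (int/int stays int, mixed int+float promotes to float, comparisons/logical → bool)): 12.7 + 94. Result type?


Operand types: float + int
Rule: mixed int/float promotes to float; int/int stays int
Result type: float


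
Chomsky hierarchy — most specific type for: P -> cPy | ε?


Single nonterminal LHS, but c^n y^n is not regular
Classification: Type 2 (Context-Free)


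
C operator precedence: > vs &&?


'>' is relational (level 7); '&&' is logical AND (level 2)
Higher level binds tighter
'>' has higher precedence than '&&'


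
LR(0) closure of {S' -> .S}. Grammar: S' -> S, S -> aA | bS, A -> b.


Start: S' -> .S
For each item with dot before a nonterminal B, add B -> .γ for every B-production
Closure: [S' -> .S, S -> .aA, S -> .bS]


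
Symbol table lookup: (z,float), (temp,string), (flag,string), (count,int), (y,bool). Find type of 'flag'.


Lookup 'flag' → type string


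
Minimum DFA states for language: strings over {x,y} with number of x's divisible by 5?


Track (count of x) mod 5: states 0..4, accept at 0
Minimal DFA: 5 states


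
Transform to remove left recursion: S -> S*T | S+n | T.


Left-recursive alternatives: S*T, S+n; non-recursive: T
Introduce S': S -> TS', S' -> *TS' | +nS' | ε


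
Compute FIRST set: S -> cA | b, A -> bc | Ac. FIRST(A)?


Per alternative of A: FIRST(bc) = {b}; FIRST(Ac) = {b}
FIRST(A) = {b}


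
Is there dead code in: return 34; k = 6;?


statement follows a return and is unreachable
Dead: 'k = 6'


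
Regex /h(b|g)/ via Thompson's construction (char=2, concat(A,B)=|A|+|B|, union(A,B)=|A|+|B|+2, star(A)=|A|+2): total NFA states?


Syntax tree has 3 char leaf(s), 1 union(s), 0 star(s)
chars contribute 3×2 = 6; each union adds +2; each star adds +2
Total: 6 + 2 + 0 = 8 states


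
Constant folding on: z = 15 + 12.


15 + 12 = 27 at compile time
Optimized: z = 27


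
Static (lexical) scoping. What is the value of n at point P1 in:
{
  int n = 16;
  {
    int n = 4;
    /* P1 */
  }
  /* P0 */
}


n declared in the same block as P1
n = 4


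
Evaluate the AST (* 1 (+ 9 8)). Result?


Evaluate inner: (+ 9 8) = 17
Evaluate root: (* 1 17) = 17
Result: 17


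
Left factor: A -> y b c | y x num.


Common prefix: 'y'
Factored: A -> y A', A' -> b c | x num


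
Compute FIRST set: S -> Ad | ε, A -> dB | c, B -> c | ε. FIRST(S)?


Per alternative of S: FIRST(Ad) = {c, d}; FIRST(ε) = {ε}
FIRST(S) = {c, d, ε}


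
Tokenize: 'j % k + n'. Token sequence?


Scan left to right, longest-match per lexeme
Tokens: ID(j), OP(%), ID(k), OP(+), ID(n)


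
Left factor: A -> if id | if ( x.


Common prefix: 'if'
Factored: A -> if A', A' -> id | ( x


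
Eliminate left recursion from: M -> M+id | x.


Left-recursive alternatives: M+id; non-recursive: x
Introduce M': M -> xM', M' -> +idM' | ε


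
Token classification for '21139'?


Pattern: digits only
Type: INTEGER_LITERAL


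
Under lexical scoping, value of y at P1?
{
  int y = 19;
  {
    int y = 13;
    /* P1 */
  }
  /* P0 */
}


y declared in the same block as P1
y = 13


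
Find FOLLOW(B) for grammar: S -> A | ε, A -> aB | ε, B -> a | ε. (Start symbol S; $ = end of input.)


$ ∈ FOLLOW(S). For each A -> αBβ: add FIRST(β)\{ε} to FOLLOW(B); if β nullable, add FOLLOW(A).
FOLLOW(B) = {$}


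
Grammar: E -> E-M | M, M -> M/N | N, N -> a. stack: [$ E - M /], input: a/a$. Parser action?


no handle; shift 'a'
Action: shift


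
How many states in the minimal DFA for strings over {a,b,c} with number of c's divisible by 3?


Track (count of c) mod 3: states 0..2, accept at 0
Minimal DFA: 3 states


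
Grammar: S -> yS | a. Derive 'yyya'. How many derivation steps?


Derivation: S => yS => yyS => yyyS => yyya
Steps: 4


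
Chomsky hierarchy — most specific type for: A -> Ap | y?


Left-linear: every RHS is a terminal or one nonterminal followed by a terminal
Classification: Type 3 (Regular)


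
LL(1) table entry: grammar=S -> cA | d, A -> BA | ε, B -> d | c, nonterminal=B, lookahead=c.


For [B, c]: 'c' ∈ FIRST(c)
Entry: B -> c


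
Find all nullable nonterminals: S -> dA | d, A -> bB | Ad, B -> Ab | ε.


A nonterminal is nullable iff some alternative derives ε (directly, or every symbol in it is nullable)
Nullable: {B}


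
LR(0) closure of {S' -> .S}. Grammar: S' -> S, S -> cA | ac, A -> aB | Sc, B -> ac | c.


Start: S' -> .S
For each item with dot before a nonterminal B, add B -> .γ for every B-production
Closure: [S' -> .S, S -> .cA, S -> .ac]


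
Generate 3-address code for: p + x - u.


Break into single-operator statements:
t1 = p + x
t2 = t1 - u


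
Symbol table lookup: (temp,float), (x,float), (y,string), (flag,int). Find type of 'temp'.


Lookup 'temp' → type float


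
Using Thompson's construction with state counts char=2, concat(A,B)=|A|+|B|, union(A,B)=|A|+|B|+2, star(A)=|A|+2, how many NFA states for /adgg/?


Syntax tree has 4 char leaf(s), 0 union(s), 0 star(s)
chars contribute 4×2 = 8; each union adds +2; each star adds +2
Total: 8 + 0 + 0 = 8 states


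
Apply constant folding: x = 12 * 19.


12 * 19 = 228 at compile time
Optimized: x = 228


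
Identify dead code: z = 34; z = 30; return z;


first assignment to z is overwritten before any read
Dead: 'z = 34'


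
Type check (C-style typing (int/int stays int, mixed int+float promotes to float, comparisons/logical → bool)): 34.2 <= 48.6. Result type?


Operand types: float <= float
Rule: comparison yields bool
Result type: bool


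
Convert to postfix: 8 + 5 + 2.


Left to right (same or higher precedence on left)
Postfix: 8 5 + 2 +


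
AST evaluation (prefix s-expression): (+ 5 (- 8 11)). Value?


Evaluate inner: (- 8 11) = -3
Evaluate root: (+ 5 -3) = 2
Result: 2


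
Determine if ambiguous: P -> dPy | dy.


balanced d^n…y^n: each string has a unique parse
Unambiguous


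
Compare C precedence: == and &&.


'==' is equality (level 6); '&&' is logical AND (level 2)
Higher level binds tighter
'==' has higher precedence than '&&'


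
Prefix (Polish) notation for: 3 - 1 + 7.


left-to-right (same/higher precedence on left): tree is (+ (- 3 1) 7)
Prefix: + - 3 1 7


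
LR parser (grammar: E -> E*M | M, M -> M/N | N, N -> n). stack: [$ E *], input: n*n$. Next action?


no handle ('E*' is not any RHS); shift 'n'
Action: shift


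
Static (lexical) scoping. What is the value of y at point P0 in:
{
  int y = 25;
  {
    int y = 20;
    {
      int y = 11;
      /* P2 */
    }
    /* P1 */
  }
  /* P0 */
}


y declared in the same block as P0
y = 25


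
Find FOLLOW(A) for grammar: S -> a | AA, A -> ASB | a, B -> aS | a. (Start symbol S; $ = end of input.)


$ ∈ FOLLOW(S). For each A -> αBβ: add FIRST(β)\{ε} to FOLLOW(B); if β nullable, add FOLLOW(A).
FOLLOW(A) = {$, a}


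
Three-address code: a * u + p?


Break into single-operator statements:
t1 = a * u
t2 = t1 + p


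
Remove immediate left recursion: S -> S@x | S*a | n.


Left-recursive alternatives: S@x, S*a; non-recursive: n
Introduce S': S -> nS', S' -> @xS' | *aS' | ε


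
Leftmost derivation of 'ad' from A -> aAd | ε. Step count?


Derivation: A => aAd => ad
Steps: 2


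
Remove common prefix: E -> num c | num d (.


Common prefix: 'num'
Factored: E -> num E', E' -> c | d (


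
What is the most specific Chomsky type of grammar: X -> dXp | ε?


Single nonterminal LHS, but d^n p^n is not regular
Classification: Type 2 (Context-Free)


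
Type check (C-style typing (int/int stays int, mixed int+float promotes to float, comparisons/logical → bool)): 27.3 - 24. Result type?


Operand types: float - int
Rule: mixed int/float promotes to float; int/int stays int
Result type: float


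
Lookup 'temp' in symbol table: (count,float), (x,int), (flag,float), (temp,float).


Lookup 'temp' → type float


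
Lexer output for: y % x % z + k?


Scan left to right, longest-match per lexeme
Tokens: ID(y), OP(%), ID(x), OP(%), ID(z), OP(+), ID(k)


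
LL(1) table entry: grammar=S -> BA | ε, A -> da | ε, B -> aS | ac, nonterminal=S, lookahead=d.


For [S, d]: ε is nullable and 'd' ∈ FOLLOW(S)
Entry: S -> ε


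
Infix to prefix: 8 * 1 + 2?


left-to-right (same/higher precedence on left): tree is (+ (* 8 1) 2)
Prefix: + * 8 1 2


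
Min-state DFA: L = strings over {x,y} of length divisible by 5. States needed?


Track length mod 5: states 0..4, accept at 0
Minimal DFA: 5 states


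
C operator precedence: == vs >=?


'>=' is relational (level 7); '==' is equality (level 6)
Higher level binds tighter
'>=' has higher precedence than '=='


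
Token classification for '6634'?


Pattern: digits only
Type: INTEGER_LITERAL


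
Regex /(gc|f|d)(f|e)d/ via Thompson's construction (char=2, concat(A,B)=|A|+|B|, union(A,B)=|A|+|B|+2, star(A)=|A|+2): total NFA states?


Syntax tree has 7 char leaf(s), 3 union(s), 0 star(s)
chars contribute 7×2 = 14; each union adds +2; each star adds +2
Total: 14 + 6 + 0 = 20 states


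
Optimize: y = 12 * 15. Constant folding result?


12 * 15 = 180 at compile time
Optimized: y = 180


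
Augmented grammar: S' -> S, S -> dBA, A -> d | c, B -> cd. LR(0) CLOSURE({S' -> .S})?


Start: S' -> .S
For each item with dot before a nonterminal B, add B -> .γ for every B-production
Closure: [S' -> .S, S -> .dBA]


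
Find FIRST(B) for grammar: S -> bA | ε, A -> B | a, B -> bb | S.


Per alternative of B: FIRST(bb) = {b}; FIRST(S) = {b, ε}
FIRST(B) = {b, ε}


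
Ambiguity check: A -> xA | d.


right-linear, alternatives start with distinct terminals 'x' vs 'd': unique leftmost derivation
Unambiguous


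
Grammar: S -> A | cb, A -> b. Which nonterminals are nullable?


A nonterminal is nullable iff some alternative derives ε (directly, or every symbol in it is nullable)
Nullable: {}


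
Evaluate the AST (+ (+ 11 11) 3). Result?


Evaluate inner: (+ 11 11) = 22
Evaluate root: (+ 22 3) = 25
Result: 25


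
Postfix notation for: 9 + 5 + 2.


Left to right (same or higher precedence on left)
Postfix: 9 5 + 2 +


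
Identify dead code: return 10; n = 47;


statement follows a return and is unreachable
Dead: 'n = 47'


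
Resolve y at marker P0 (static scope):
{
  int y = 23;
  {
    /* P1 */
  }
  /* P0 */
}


y declared in the same block as P0
y = 23


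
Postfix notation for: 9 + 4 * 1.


* has higher precedence, evaluate 4*1 first
Postfix: 9 4 1 * +


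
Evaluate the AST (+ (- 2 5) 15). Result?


Evaluate inner: (- 2 5) = -3
Evaluate root: (+ -3 15) = 12
Result: 12


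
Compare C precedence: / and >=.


'/' is multiplicative (level 10); '>=' is relational (level 7)
Higher level binds tighter
'/' has higher precedence than '>='


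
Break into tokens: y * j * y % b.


Scan left to right, longest-match per lexeme
Tokens: ID(y), OP(*), ID(j), OP(*), ID(y), OP(%), ID(b)


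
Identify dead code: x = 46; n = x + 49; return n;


x is read by n's definition; n is returned
No dead code


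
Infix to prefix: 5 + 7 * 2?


'*' binds tighter: tree is (+ 5 (* 7 2))
Prefix: + 5 * 7 2


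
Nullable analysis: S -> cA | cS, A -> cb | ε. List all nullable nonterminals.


A nonterminal is nullable iff some alternative derives ε (directly, or every symbol in it is nullable)
Nullable: {A}


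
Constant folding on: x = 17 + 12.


17 + 12 = 29 at compile time
Optimized: x = 29


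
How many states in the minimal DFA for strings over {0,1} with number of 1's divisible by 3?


Track (count of 1) mod 3: states 0..2, accept at 0
Minimal DFA: 3 states


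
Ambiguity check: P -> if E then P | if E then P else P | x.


dangling else: 'if E then if E then x else x' parses two ways
Ambiguous


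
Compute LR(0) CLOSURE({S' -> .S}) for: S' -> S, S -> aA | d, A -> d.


Start: S' -> .S
For each item with dot before a nonterminal B, add B -> .γ for every B-production
Closure: [S' -> .S, S -> .aA, S -> .d]


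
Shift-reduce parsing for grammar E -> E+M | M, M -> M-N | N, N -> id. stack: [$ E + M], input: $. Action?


handle 'E+M' on top; lookahead ∈ FOLLOW(E) = {+, $}
Action: reduce (E -> E+M)


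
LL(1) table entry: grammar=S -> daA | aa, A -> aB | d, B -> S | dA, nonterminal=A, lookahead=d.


For [A, d]: 'd' ∈ FIRST(d)
Entry: A -> d


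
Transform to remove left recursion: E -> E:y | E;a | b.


Left-recursive alternatives: E:y, E;a; non-recursive: b
Introduce E': E -> bE', E' -> :yE' | ;aE' | ε


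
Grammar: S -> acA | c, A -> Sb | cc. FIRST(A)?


Per alternative of A: FIRST(Sb) = {a, c}; FIRST(cc) = {c}
FIRST(A) = {a, c}


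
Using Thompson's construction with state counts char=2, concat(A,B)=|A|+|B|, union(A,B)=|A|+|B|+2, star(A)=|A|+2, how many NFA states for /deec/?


Syntax tree has 4 char leaf(s), 0 union(s), 0 star(s)
chars contribute 4×2 = 8; each union adds +2; each star adds +2
Total: 8 + 0 + 0 = 8 states


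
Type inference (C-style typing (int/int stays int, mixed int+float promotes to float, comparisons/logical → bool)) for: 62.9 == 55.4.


Operand types: float == float
Rule: comparison yields bool
Result type: bool


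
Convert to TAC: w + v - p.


Break into single-operator statements:
t1 = w + v
t2 = t1 - p


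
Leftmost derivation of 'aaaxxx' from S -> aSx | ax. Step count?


Derivation: S => aSx => aaSxx => aaaxxx
Steps: 3


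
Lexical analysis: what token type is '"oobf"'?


Pattern: double-quoted sequence
Type: STRING_LITERAL


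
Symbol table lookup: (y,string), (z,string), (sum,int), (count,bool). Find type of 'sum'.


Lookup 'sum' → type int


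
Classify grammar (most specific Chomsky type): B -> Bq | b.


Left-linear: every RHS is a terminal or one nonterminal followed by a terminal
Classification: Type 3 (Regular)


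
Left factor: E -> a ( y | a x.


Common prefix: 'a'
Factored: E -> a E', E' -> ( y | x


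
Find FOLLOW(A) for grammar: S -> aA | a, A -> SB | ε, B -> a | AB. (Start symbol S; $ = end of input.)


$ ∈ FOLLOW(S). For each A -> αBβ: add FIRST(β)\{ε} to FOLLOW(B); if β nullable, add FOLLOW(A).
FOLLOW(A) = {$, a}


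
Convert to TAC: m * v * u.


Break into single-operator statements:
t1 = m * v
t2 = t1 * u


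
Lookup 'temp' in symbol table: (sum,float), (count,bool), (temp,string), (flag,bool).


Lookup 'temp' → type string


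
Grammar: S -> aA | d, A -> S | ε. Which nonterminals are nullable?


A nonterminal is nullable iff some alternative derives ε (directly, or every symbol in it is nullable)
Nullable: {A}


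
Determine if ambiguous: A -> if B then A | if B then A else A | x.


dangling else: 'if B then if B then x else x' parses two ways
Ambiguous


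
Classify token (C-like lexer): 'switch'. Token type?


Pattern: reserved word
Type: KEYWORD


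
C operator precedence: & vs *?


'*' is multiplicative (level 10); '&' is bitwise AND (level 5)
Higher level binds tighter
'*' has higher precedence than '&'


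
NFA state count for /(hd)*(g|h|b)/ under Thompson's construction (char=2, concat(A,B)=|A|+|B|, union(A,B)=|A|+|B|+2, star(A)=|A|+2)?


Syntax tree has 5 char leaf(s), 2 union(s), 1 star(s)
chars contribute 5×2 = 10; each union adds +2; each star adds +2
Total: 10 + 4 + 2 = 16 states


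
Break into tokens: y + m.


Scan left to right, longest-match per lexeme
Tokens: ID(y), OP(+), ID(m)


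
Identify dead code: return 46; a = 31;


statement follows a return and is unreachable
Dead: 'a = 31'


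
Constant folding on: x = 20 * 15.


20 * 15 = 300 at compile time
Optimized: x = 300


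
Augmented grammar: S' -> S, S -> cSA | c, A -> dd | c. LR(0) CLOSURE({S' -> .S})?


Start: S' -> .S
For each item with dot before a nonterminal B, add B -> .γ for every B-production
Closure: [S' -> .S, S -> .cSA, S -> .c]


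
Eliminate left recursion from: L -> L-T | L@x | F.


Left-recursive alternatives: L-T, L@x; non-recursive: F
Introduce L': L -> FL', L' -> -TL' | @xL' | ε


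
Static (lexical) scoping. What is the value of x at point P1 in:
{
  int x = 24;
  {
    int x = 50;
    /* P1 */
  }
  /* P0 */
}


x declared in the same block as P1
x = 50


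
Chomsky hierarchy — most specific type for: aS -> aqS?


LHS has context (more than one symbol) and |LHS| ≤ |RHS|
Classification: Type 1 (Context-Sensitive)


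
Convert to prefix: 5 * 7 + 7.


left-to-right (same/higher precedence on left): tree is (+ (* 5 7) 7)
Prefix: + * 5 7 7


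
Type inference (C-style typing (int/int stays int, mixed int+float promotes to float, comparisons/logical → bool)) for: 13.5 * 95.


Operand types: float * int
Rule: mixed int/float promotes to float; int/int stays int
Result type: float


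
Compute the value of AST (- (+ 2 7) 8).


Evaluate inner: (+ 2 7) = 9
Evaluate root: (- 9 8) = 1
Result: 1


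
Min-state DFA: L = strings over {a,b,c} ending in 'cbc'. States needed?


Track the longest suffix of input matching a prefix of 'cbc': 4 classes (prefixes of length 0..3)
Minimal DFA: 4 states


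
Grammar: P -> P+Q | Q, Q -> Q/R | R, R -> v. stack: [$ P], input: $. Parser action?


start symbol P on stack, input exhausted
Action: accept


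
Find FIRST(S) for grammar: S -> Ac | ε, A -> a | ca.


Per alternative of S: FIRST(Ac) = {a, c}; FIRST(ε) = {ε}
FIRST(S) = {a, c, ε}


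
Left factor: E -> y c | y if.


Common prefix: 'y'
Factored: E -> y E', E' -> c | if


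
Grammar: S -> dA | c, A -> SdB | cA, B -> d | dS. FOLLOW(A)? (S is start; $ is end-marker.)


$ ∈ FOLLOW(S). For each A -> αBβ: add FIRST(β)\{ε} to FOLLOW(B); if β nullable, add FOLLOW(A).
FOLLOW(A) = {$, d}


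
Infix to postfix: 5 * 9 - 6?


Left to right (same or higher precedence on left)
Postfix: 5 9 * 6 -


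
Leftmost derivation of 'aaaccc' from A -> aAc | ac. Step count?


Derivation: A => aAc => aaAcc => aaaccc
Steps: 3


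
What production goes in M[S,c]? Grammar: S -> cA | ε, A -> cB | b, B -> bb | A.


For [S, c]: 'c' ∈ FIRST(cA)
Entry: S -> cA


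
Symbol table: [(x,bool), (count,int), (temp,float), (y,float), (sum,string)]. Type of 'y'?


Lookup 'y' → type float


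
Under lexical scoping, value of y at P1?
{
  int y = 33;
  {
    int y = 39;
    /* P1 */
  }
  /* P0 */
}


y declared in the same block as P1
y = 39


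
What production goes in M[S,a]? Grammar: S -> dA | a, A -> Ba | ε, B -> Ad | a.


For [S, a]: 'a' ∈ FIRST(a)
Entry: S -> a


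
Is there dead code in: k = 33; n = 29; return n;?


k is assigned but never read
Dead: 'k = 33'


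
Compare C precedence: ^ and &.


'&' is bitwise AND (level 5); '^' is bitwise XOR (level 4)
Higher level binds tighter
'&' has higher precedence than '^'


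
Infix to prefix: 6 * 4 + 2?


left-to-right (same/higher precedence on left): tree is (+ (* 6 4) 2)
Prefix: + * 6 4 2


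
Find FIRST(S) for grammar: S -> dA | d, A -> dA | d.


Per alternative of S: FIRST(dA) = {d}; FIRST(d) = {d}
FIRST(S) = {d}


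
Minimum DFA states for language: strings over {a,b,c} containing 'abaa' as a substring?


KMP-style automaton: 4 progress states + 1 absorbing accept = 5
Minimal DFA: 5 states


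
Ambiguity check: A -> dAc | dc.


balanced d^n…c^n: each string has a unique parse
Unambiguous


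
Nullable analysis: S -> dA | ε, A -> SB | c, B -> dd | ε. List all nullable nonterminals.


A nonterminal is nullable iff some alternative derives ε (directly, or every symbol in it is nullable)
Nullable: {A, B, S}


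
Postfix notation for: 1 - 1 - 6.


Left to right (same or higher precedence on left)
Postfix: 1 1 - 6 -


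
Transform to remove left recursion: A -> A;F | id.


Left-recursive alternatives: A;F; non-recursive: id
Introduce A': A -> idA', A' -> ;FA' | ε


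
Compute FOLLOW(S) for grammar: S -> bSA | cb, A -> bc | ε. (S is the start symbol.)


$ ∈ FOLLOW(S). For each A -> αBβ: add FIRST(β)\{ε} to FOLLOW(B); if β nullable, add FOLLOW(A).
FOLLOW(S) = {$, b}


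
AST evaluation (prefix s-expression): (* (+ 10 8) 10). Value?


Evaluate inner: (+ 10 8) = 18
Evaluate root: (* 18 10) = 180
Result: 180


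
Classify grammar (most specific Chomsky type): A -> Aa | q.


Left-linear: every RHS is a terminal or one nonterminal followed by a terminal
Classification: Type 3 (Regular)


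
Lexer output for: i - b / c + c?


Scan left to right, longest-match per lexeme
Tokens: ID(i), OP(-), ID(b), OP(/), ID(c), OP(+), ID(c)


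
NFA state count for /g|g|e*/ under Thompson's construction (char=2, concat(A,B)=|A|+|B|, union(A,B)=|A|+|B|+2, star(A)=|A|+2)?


Syntax tree has 3 char leaf(s), 2 union(s), 1 star(s)
chars contribute 3×2 = 6; each union adds +2; each star adds +2
Total: 6 + 4 + 2 = 12 states


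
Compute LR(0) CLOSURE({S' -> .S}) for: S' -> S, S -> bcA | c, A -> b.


Start: S' -> .S
For each item with dot before a nonterminal B, add B -> .γ for every B-production
Closure: [S' -> .S, S -> .bcA, S -> .c]


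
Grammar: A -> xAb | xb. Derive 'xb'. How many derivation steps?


Derivation: A => xb
Steps: 1


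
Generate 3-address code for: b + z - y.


Break into single-operator statements:
t1 = b + z
t2 = t1 - y


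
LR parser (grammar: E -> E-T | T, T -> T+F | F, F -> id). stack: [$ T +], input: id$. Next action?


no handle; shift 'id'
Action: shift


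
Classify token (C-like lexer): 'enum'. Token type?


Pattern: reserved word
Type: KEYWORD


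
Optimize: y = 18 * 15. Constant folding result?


18 * 15 = 270 at compile time
Optimized: y = 270


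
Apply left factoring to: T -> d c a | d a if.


Common prefix: 'd'
Factored: T -> d T', T' -> c a | a if


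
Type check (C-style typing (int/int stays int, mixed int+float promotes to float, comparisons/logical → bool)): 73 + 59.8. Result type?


Operand types: int + float
Rule: mixed int/float promotes to float; int/int stays int
Result type: float


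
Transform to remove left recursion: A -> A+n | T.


Left-recursive alternatives: A+n; non-recursive: T
Introduce A': A -> TA', A' -> +nA' | ε


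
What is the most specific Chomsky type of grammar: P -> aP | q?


Right-linear: every RHS is a terminal or a terminal followed by one nonterminal
Classification: Type 3 (Regular)


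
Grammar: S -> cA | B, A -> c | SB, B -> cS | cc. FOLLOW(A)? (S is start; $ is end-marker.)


$ ∈ FOLLOW(S). For each A -> αBβ: add FIRST(β)\{ε} to FOLLOW(B); if β nullable, add FOLLOW(A).
FOLLOW(A) = {$, c}


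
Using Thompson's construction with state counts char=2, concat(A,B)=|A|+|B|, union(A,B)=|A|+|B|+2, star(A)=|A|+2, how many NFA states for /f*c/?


Syntax tree has 2 char leaf(s), 0 union(s), 1 star(s)
chars contribute 2×2 = 4; each union adds +2; each star adds +2
Total: 4 + 0 + 2 = 6 states


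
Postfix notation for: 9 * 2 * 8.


Left to right (same or higher precedence on left)
Postfix: 9 2 * 8 *


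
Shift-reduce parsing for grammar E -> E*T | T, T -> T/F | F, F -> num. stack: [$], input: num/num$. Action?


no handle on stack; shift 'num'
Action: shift


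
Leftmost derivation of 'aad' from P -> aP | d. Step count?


Derivation: P => aP => aaP => aad
Steps: 3


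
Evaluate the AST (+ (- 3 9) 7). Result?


Evaluate inner: (- 3 9) = -6
Evaluate root: (+ -6 7) = 1
Result: 1


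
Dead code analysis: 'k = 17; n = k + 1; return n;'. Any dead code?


k is read by n's definition; n is returned
No dead code


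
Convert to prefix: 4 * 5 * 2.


left-to-right (same/higher precedence on left): tree is (* (* 4 5) 2)
Prefix: * * 4 5 2


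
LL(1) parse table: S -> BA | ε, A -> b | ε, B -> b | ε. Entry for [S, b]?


For [S, b]: 'b' ∈ FIRST(BA)
Entry: S -> BA


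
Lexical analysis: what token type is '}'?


Pattern: delimiter/punctuation
Type: PUNCTUATION


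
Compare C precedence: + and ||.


'+' is additive (level 9); '||' is logical OR (level 1)
Higher level binds tighter
'+' has higher precedence than '||'


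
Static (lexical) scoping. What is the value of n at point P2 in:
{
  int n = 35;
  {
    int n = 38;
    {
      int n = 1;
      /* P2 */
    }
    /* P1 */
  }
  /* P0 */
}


n declared in the same block as P2
n = 1


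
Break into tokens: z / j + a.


Scan left to right, longest-match per lexeme
Tokens: ID(z), OP(/), ID(j), OP(+), ID(a)


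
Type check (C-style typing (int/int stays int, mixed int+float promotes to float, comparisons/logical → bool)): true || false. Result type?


Operand types: bool || bool
Rule: logical operators take bool operands and yield bool
Result type: bool


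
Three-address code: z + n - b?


Break into single-operator statements:
t1 = z + n
t2 = t1 - b


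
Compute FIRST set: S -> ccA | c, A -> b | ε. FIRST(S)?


Per alternative of S: FIRST(ccA) = {c}; FIRST(c) = {c}
FIRST(S) = {c}


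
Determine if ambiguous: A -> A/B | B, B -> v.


precedence layered via separate nonterminal B: deterministic
Unambiguous


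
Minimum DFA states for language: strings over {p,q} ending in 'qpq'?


Track the longest suffix of input matching a prefix of 'qpq': 4 classes (prefixes of length 0..3)
Minimal DFA: 4 states


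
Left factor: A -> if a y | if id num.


Common prefix: 'if'
Factored: A -> if A', A' -> a y | id num


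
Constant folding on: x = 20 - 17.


20 - 17 = 3 at compile time
Optimized: x = 3


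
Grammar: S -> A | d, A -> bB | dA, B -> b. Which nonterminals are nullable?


A nonterminal is nullable iff some alternative derives ε (directly, or every symbol in it is nullable)
Nullable: {}


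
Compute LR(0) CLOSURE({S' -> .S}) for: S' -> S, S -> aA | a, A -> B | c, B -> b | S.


Start: S' -> .S
For each item with dot before a nonterminal B, add B -> .γ for every B-production
Closure: [S' -> .S, S -> .aA, S -> .a]


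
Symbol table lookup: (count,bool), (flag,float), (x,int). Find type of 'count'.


Lookup 'count' → type bool


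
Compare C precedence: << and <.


'<<' is shift (level 8); '<' is relational (level 7)
Higher level binds tighter
'<<' has higher precedence than '<'


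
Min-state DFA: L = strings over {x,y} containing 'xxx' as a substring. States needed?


KMP-style automaton: 3 progress states + 1 absorbing accept = 4
Minimal DFA: 4 states


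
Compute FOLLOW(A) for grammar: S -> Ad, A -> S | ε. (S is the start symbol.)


$ ∈ FOLLOW(S). For each A -> αBβ: add FIRST(β)\{ε} to FOLLOW(B); if β nullable, add FOLLOW(A).
FOLLOW(A) = {d}
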